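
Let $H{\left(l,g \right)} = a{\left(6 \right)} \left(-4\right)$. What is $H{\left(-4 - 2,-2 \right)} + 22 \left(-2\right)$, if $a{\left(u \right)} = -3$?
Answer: $-32$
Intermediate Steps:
$H{\left(l,g \right)} = 12$ ($H{\left(l,g \right)} = \left(-3\right) \left(-4\right) = 12$)
$H{\left(-4 - 2,-2 \right)} + 22 \left(-2\right) = 12 + 22 \left(-2\right) = 12 - 44 = -32$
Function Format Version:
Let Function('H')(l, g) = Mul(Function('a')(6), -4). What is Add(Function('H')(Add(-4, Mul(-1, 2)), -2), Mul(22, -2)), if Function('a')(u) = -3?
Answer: -32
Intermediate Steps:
Function('H')(l, g) = 12 (Function('H')(l, g) = Mul(-3, -4) = 12)
Add(Function('H')(Add(-4, Mul(-1, 2)), -2), Mul(22, -2)) = Add(12, Mul(22, -2)) = Add(12, -44) = -32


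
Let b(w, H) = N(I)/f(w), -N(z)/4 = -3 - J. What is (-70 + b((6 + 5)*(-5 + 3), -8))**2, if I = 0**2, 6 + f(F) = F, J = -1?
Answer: 242064/49 ≈ 4940.1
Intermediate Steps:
f(F) = -6 + F
I = 0
N(z) = 8 (N(z) = -4*(-3 - 1*(-1)) = -4*(-3 + 1) = -4*(-2) = 8)
b(w, H) = 8/(-6 + w)
(-70 + b((6 + 5)*(-5 + 3), -8))**2 = (-70 + 8/(-6 + (6 + 5)*(-5 + 3)))**2 = (-70 + 8/(-6 + 11*(-2)))**2 = (-70 + 8/(-6 - 22))**2 = (-70 + 8/(-28))**2 = (-70 + 8*(-1/28))**2 = (-70 - 2/7)**2 = (-492/7)**2 = 242064/49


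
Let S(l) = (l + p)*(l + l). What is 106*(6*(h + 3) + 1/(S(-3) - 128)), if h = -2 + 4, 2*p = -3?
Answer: 321074/101 ≈ 3178.9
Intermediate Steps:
p = -3/2 (p = (½)*(-3) = -3/2 ≈ -1.5000)
h = 2
S(l) = 2*l*(-3/2 + l) (S(l) = (l - 3/2)*(l + l) = (-3/2 + l)*(2*l) = 2*l*(-3/2 + l))
106*(6*(h + 3) + 1/(S(-3) - 128)) = 106*(6*(2 + 3) + 1/(-3*(-3 + 2*(-3)) - 128)) = 106*(6*5 + 1/(-3*(-3 - 6) - 128)) = 106*(30 + 1/(-3*(-9) - 128)) = 106*(30 + 1/(27 - 128)) = 106*(30 + 1/(-101)) = 106*(30 - 1/101) = 106*(3029/101) = 321074/101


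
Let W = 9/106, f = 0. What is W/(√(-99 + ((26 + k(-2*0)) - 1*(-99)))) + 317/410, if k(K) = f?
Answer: 317/410 + 9*√26/2756 ≈ 0.78982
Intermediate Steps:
k(K) = 0
W = 9/106 (W = 9*(1/106) = 9/106 ≈ 0.084906)
W/(√(-99 + ((26 + k(-2*0)) - 1*(-99)))) + 317/410 = 9/(106*(√(-99 + ((26 + 0) - 1*(-99))))) + 317/410 = 9/(106*(√(-99 + (26 + 99)))) + 317*(1/410) = 9/(106*(√(-99 + 125))) + 317/410 = 9/(106*(√26)) + 317/410 = 9*(√26/26)/106 + 317/410 = 9*√26/2756 + 317/410 = 317/410 + 9*√26/2756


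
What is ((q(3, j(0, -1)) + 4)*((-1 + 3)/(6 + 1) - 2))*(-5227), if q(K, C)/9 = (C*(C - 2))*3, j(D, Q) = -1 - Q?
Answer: 250896/7 ≈ 35842.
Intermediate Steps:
q(K, C) = 27*C*(-2 + C) (q(K, C) = 9*((C*(C - 2))*3) = 9*((C*(-2 + C))*3) = 9*(3*C*(-2 + C)) = 27*C*(-2 + C))
((q(3, j(0, -1)) + 4)*((-1 + 3)/(6 + 1) - 2))*(-5227) = ((27*(-1 - 1*(-1))*(-2 + (-1 - 1*(-1))) + 4)*((-1 + 3)/(6 + 1) - 2))*(-5227) = ((27*(-1 + 1)*(-2 + (-1 + 1)) + 4)*(2/7 - 2))*(-5227) = ((27*0*(-2 + 0) + 4)*(2*(⅐) - 2))*(-5227) = ((27*0*(-2) + 4)*(2/7 - 2))*(-5227) = ((0 + 4)*(-12/7))*(-5227) = (4*(-12/7))*(-5227) = -48/7*(-5227) = 250896/7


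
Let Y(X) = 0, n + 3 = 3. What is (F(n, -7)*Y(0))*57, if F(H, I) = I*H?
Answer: 0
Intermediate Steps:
n = 0 (n = -3 + 3 = 0)
F(H, I) = H*I
(F(n, -7)*Y(0))*57 = ((0*(-7))*0)*57 = (0*0)*57 = 0*57 = 0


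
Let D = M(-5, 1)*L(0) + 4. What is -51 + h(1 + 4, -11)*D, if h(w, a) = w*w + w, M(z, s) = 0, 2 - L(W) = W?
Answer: 69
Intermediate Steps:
L(W) = 2 - W
h(w, a) = w + w² (h(w, a) = w² + w = w + w²)
D = 4 (D = 0*(2 - 1*0) + 4 = 0*(2 + 0) + 4 = 0*2 + 4 = 0 + 4 = 4)
-51 + h(1 + 4, -11)*D = -51 + ((1 + 4)*(1 + (1 + 4)))*4 = -51 + (5*(1 + 5))*4 = -51 + (5*6)*4 = -51 + 30*4 = -51 + 120 = 69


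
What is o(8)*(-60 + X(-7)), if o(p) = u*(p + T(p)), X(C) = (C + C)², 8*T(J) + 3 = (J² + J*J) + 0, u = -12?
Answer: -38556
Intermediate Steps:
T(J) = -3/8 + J²/4 (T(J) = -3/8 + ((J² + J*J) + 0)/8 = -3/8 + ((J² + J²) + 0)/8 = -3/8 + (2*J² + 0)/8 = -3/8 + (2*J²)/8 = -3/8 + J²/4)
X(C) = 4*C² (X(C) = (2*C)² = 4*C²)
o(p) = 9/2 - 12*p - 3*p² (o(p) = -12*(p + (-3/8 + p²/4)) = -12*(-3/8 + p + p²/4) = 9/2 - 12*p - 3*p²)
o(8)*(-60 + X(-7)) = (9/2 - 12*8 - 3*8²)*(-60 + 4*(-7)²) = (9/2 - 96 - 3*64)*(-60 + 4*49) = (9/2 - 96 - 192)*(-60 + 196) = -567/2*136 = -38556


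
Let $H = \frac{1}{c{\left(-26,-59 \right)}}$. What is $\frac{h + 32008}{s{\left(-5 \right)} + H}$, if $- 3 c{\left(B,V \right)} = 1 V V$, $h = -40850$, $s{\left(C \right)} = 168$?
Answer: $- \frac{30779002}{584805} \approx -52.631$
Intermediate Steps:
$c{\left(B,V \right)} = - \frac{V^{2}}{3}$ ($c{\left(B,V \right)} = - \frac{1 V V}{3} = - \frac{V V}{3} = - \frac{V^{2}}{3}$)
$H = - \frac{3}{3481}$ ($H = \frac{1}{\left(- \frac{1}{3}\right) \left(-59\right)^{2}} = \frac{1}{\left(- \frac{1}{3}\right) 3481} = \frac{1}{- \frac{3481}{3}} = - \frac{3}{3481} \approx -0.00086182$)
$\frac{h + 32008}{s{\left(-5 \right)} + H} = \frac{-40850 + 32008}{168 - \frac{3}{3481}} = - \frac{8842}{\frac{584805}{3481}} = \left(-8842\right) \frac{3481}{584805} = - \frac{30779002}{584805}$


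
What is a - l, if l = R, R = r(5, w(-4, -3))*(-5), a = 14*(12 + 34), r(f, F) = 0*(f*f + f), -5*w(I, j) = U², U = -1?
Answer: 644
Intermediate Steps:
w(I, j) = -⅕ (w(I, j) = -⅕*(-1)² = -⅕*1 = -⅕)
r(f, F) = 0 (r(f, F) = 0*(f² + f) = 0*(f + f²) = 0)
a = 644 (a = 14*46 = 644)
R = 0 (R = 0*(-5) = 0)
l = 0
a - l = 644 - 1*0 = 644 + 0 = 644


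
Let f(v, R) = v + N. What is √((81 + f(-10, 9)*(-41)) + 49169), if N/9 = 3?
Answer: √48553 ≈ 220.35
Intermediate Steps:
N = 27 (N = 9*3 = 27)
f(v, R) = 27 + v (f(v, R) = v + 27 = 27 + v)
√((81 + f(-10, 9)*(-41)) + 49169) = √((81 + (27 - 10)*(-41)) + 49169) = √((81 + 17*(-41)) + 49169) = √((81 - 697) + 49169) = √(-616 + 49169) = √48553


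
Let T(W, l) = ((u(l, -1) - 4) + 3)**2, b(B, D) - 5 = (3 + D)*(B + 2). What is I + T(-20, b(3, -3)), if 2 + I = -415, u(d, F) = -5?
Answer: -381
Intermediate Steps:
b(B, D) = 5 + (2 + B)*(3 + D) (b(B, D) = 5 + (3 + D)*(B + 2) = 5 + (3 + D)*(2 + B) = 5 + (2 + B)*(3 + D))
I = -417 (I = -2 - 415 = -417)
T(W, l) = 36 (T(W, l) = ((-5 - 4) + 3)**2 = (-9 + 3)**2 = (-6)**2 = 36)
I + T(-20, b(3, -3)) = -417 + 36 = -381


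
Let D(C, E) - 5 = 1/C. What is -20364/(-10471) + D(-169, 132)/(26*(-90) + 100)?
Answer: 1925039579/990975440 ≈ 1.9426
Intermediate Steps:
D(C, E) = 5 + 1/C
-20364/(-10471) + D(-169, 132)/(26*(-90) + 100) = -20364/(-10471) + (5 + 1/(-169))/(26*(-90) + 100) = -20364*(-1/10471) + (5 - 1/169)/(-2340 + 100) = 20364/10471 + (844/169)/(-2240) = 20364/10471 + (844/169)*(-1/2240) = 20364/10471 - 211/94640 = 1925039579/990975440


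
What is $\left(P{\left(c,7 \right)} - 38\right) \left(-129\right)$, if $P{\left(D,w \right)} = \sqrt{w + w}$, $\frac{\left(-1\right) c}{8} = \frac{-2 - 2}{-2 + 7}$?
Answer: $4902 - 129 \sqrt{14} \approx 4419.3$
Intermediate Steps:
$c = \frac{32}{5}$ ($c = - 8 \frac{-2 - 2}{-2 + 7} = - 8 \left(- \frac{4}{5}\right) = - 8 \left(\left(-4\right) \frac{1}{5}\right) = \left(-8\right) \left(- \frac{4}{5}\right) = \frac{32}{5} \approx 6.4$)
$P{\left(D,w \right)} = \sqrt{2} \sqrt{w}$ ($P{\left(D,w \right)} = \sqrt{2 w} = \sqrt{2} \sqrt{w}$)
$\left(P{\left(c,7 \right)} - 38\right) \left(-129\right) = \left(\sqrt{2} \sqrt{7} - 38\right) \left(-129\right) = \left(\sqrt{14} - 38\right) \left(-129\right) = \left(-38 + \sqrt{14}\right) \left(-129\right) = 4902 - 129 \sqrt{14}$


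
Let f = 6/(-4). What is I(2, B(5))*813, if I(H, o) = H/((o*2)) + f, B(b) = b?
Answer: -10569/10 ≈ -1056.9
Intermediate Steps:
f = -3/2 (f = 6*(-1/4) = -3/2 ≈ -1.5000)
I(H, o) = -3/2 + H/(2*o) (I(H, o) = H/((o*2)) - 3/2 = H/((2*o)) - 3/2 = (1/(2*o))*H - 3/2 = H/(2*o) - 3/2 = -3/2 + H/(2*o))
I(2, B(5))*813 = ((1/2)*(2 - 3*5)/5)*813 = ((1/2)*(1/5)*(2 - 15))*813 = ((1/2)*(1/5)*(-13))*813 = -13/10*813 = -10569/10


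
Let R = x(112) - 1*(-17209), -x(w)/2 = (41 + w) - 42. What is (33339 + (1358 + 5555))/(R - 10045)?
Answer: 20126/3471 ≈ 5.7983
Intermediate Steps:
x(w) = 2 - 2*w (x(w) = -2*((41 + w) - 42) = -2*(-1 + w) = 2 - 2*w)
R = 16987 (R = (2 - 2*112) - 1*(-17209) = (2 - 224) + 17209 = -222 + 17209 = 16987)
(33339 + (1358 + 5555))/(R - 10045) = (33339 + (1358 + 5555))/(16987 - 10045) = (33339 + 6913)/6942 = 40252*(1/6942) = 20126/3471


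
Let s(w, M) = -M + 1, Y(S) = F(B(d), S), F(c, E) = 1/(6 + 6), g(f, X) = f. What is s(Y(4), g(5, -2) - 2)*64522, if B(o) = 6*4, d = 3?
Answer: -129044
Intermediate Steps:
B(o) = 24
F(c, E) = 1/12
Y(S) = 1/12
s(w, M) = 1 - M
s(Y(4), g(5, -2) - 2)*64522 = (1 - (5 - 2))*64522 = (1 - 1*3)*64522 = (1 - 3)*64522 = -2*64522 = -129044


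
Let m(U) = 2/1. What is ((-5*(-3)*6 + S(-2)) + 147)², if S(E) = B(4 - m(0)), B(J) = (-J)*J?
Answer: 54289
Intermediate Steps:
m(U) = 2 (m(U) = 2*1 = 2)
B(J) = -J²
S(E) = -4 (S(E) = -(4 - 1*2)² = -(4 - 2)² = -1*2² = -1*4 = -4)
((-5*(-3)*6 + S(-2)) + 147)² = ((-5*(-3)*6 - 4) + 147)² = ((15*6 - 4) + 147)² = ((90 - 4) + 147)² = (86 + 147)² = 233² = 54289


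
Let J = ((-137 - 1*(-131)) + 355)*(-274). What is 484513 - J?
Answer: 580139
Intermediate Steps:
J = -95626 (J = ((-137 + 131) + 355)*(-274) = (-6 + 355)*(-274) = 349*(-274) = -95626)
484513 - J = 484513 - 1*(-95626) = 484513 + 95626 = 580139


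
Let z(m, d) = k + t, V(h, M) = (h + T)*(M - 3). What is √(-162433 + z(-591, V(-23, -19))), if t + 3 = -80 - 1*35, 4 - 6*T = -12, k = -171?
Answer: I*√162722 ≈ 403.39*I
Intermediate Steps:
T = 8/3 (T = ⅔ - ⅙*(-12) = ⅔ + 2 = 8/3 ≈ 2.6667)
t = -118 (t = -3 + (-80 - 1*35) = -3 + (-80 - 35) = -3 - 115 = -118)
V(h, M) = (-3 + M)*(8/3 + h) (V(h, M) = (h + 8/3)*(M - 3) = (8/3 + h)*(-3 + M) = (-3 + M)*(8/3 + h))
z(m, d) = -289 (z(m, d) = -171 - 118 = -289)
√(-162433 + z(-591, V(-23, -19))) = √(-162433 - 289) = √(-162722) = I*√162722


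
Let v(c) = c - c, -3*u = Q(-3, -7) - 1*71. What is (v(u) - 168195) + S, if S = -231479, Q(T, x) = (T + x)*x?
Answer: -399674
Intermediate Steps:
Q(T, x) = x*(T + x)
u = 1/3 (u = -(-7*(-3 - 7) - 1*71)/3 = -(-7*(-10) - 71)/3 = -(70 - 71)/3 = -1/3*(-1) = 1/3 ≈ 0.33333)
v(c) = 0
(v(u) - 168195) + S = (0 - 168195) - 231479 = -168195 - 231479 = -399674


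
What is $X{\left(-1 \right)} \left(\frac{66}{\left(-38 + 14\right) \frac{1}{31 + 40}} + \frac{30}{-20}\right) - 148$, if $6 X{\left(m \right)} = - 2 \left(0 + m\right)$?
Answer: $- \frac{2563}{12} \approx -213.58$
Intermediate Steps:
$X{\left(m \right)} = - \frac{m}{3}$ ($X{\left(m \right)} = \frac{\left(-2\right) \left(0 + m\right)}{6} = \frac{\left(-2\right) m}{6} = - \frac{m}{3}$)
$X{\left(-1 \right)} \left(\frac{66}{\left(-38 + 14\right) \frac{1}{31 + 40}} + \frac{30}{-20}\right) - 148 = \left(- \frac{1}{3}\right) \left(-1\right) \left(\frac{66}{\left(-38 + 14\right) \frac{1}{31 + 40}} + \frac{30}{-20}\right) - 148 = \frac{\frac{66}{\left(-24\right) \frac{1}{71}} + 30 \left(- \frac{1}{20}\right)}{3} - 148 = \frac{\frac{66}{\left(-24\right) \frac{1}{71}} - \frac{3}{2}}{3} - 148 = \frac{\frac{66}{- \frac{24}{71}} - \frac{3}{2}}{3} - 148 = \frac{66 \left(- \frac{71}{24}\right) - \frac{3}{2}}{3} - 148 = \frac{- \frac{781}{4} - \frac{3}{2}}{3} - 148 = \frac{1}{3} \left(- \frac{787}{4}\right) - 148 = - \frac{787}{12} - 148 = - \frac{2563}{12}$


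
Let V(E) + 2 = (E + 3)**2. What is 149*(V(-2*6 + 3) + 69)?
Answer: 15347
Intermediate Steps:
V(E) = -2 + (3 + E)**2 (V(E) = -2 + (E + 3)**2 = -2 + (3 + E)**2)
149*(V(-2*6 + 3) + 69) = 149*((-2 + (3 + (-2*6 + 3))**2) + 69) = 149*((-2 + (3 + (-12 + 3))**2) + 69) = 149*((-2 + (3 - 9)**2) + 69) = 149*((-2 + (-6)**2) + 69) = 149*((-2 + 36) + 69) = 149*(34 + 69) = 149*103 = 15347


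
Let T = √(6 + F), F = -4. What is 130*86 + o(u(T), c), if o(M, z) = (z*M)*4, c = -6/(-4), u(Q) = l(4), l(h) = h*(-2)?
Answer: 11132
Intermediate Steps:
l(h) = -2*h
T = √2 (T = √(6 - 4) = √2 ≈ 1.4142)
u(Q) = -8 (u(Q) = -2*4 = -8)
c = 3/2 (c = -6*(-¼) = 3/2 ≈ 1.5000)
o(M, z) = 4*M*z (o(M, z) = (M*z)*4 = 4*M*z)
130*86 + o(u(T), c) = 130*86 + 4*(-8)*(3/2) = 11180 - 48 = 11132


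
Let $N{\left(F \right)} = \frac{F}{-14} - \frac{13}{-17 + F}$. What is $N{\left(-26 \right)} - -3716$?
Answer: $\frac{1119166}{301} \approx 3718.2$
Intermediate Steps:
$N{\left(F \right)} = - \frac{13}{-17 + F} - \frac{F}{14}$ ($N{\left(F \right)} = F \left(- \frac{1}{14}\right) - \frac{13}{-17 + F} = - \frac{F}{14} - \frac{13}{-17 + F} = - \frac{13}{-17 + F} - \frac{F}{14}$)
$N{\left(-26 \right)} - -3716 = \frac{-182 - \left(-26\right)^{2} + 17 \left(-26\right)}{14 \left(-17 - 26\right)} - -3716 = \frac{-182 - 676 - 442}{14 \left(-43\right)} + 3716 = \frac{1}{14} \left(- \frac{1}{43}\right) \left(-182 - 676 - 442\right) + 3716 = \frac{1}{14} \left(- \frac{1}{43}\right) \left(-1300\right) + 3716 = \frac{650}{301} + 3716 = \frac{1119166}{301}$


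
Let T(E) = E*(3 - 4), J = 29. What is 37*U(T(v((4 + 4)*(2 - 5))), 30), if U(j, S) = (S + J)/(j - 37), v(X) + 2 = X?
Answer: -2183/11 ≈ -198.45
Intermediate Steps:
v(X) = -2 + X
T(E) = -E (T(E) = E*(-1) = -E)
U(j, S) = (29 + S)/(-37 + j) (U(j, S) = (S + 29)/(j - 37) = (29 + S)/(-37 + j))
37*U(T(v((4 + 4)*(2 - 5))), 30) = 37*((29 + 30)/(-37 - (-2 + (4 + 4)*(2 - 5)))) = 37*(59/(-37 - (-2 + 8*(-3)))) = 37*(59/(-37 - (-2 - 24))) = 37*(59/(-37 - 1*(-26))) = 37*(59/(-37 + 26)) = 37*(59/(-11)) = 37*(-1/11*59) = 37*(-59/11) = -2183/11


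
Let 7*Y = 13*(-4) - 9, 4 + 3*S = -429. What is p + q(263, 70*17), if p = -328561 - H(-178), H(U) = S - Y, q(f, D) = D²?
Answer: 22841167/21 ≈ 1.0877e+6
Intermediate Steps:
S = -433/3 (S = -4/3 + (⅓)*(-429) = -4/3 - 143 = -433/3 ≈ -144.33)
Y = -61/7 (Y = (13*(-4) - 9)/7 = (-52 - 9)/7 = (⅐)*(-61) = -61/7 ≈ -8.7143)
H(U) = -2848/21 (H(U) = -433/3 - 1*(-61/7) = -433/3 + 61/7 = -2848/21)
p = -6896933/21 (p = -328561 - 1*(-2848/21) = -328561 + 2848/21 = -6896933/21 ≈ -3.2843e+5)
p + q(263, 70*17) = -6896933/21 + (70*17)² = -6896933/21 + 1190² = -6896933/21 + 1416100 = 22841167/21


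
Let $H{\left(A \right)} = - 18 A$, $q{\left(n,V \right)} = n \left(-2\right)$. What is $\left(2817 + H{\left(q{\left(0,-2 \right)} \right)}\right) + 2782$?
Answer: $5599$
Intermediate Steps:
$q{\left(n,V \right)} = - 2 n$
$\left(2817 + H{\left(q{\left(0,-2 \right)} \right)}\right) + 2782 = \left(2817 - 18 \left(\left(-2\right) 0\right)\right) + 2782 = \left(2817 - 0\right) + 2782 = \left(2817 + 0\right) + 2782 = 2817 + 2782 = 5599$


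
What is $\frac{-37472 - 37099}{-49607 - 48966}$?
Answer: $\frac{74571}{98573} \approx 0.75651$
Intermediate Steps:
$\frac{-37472 - 37099}{-49607 - 48966} = - \frac{74571}{-98573} = \left(-74571\right) \left(- \frac{1}{98573}\right) = \frac{74571}{98573}$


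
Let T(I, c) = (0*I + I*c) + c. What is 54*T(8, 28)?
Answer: 13608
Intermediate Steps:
T(I, c) = c + I*c (T(I, c) = (0 + I*c) + c = I*c + c = c + I*c)
54*T(8, 28) = 54*(28*(1 + 8)) = 54*(28*9) = 54*252 = 13608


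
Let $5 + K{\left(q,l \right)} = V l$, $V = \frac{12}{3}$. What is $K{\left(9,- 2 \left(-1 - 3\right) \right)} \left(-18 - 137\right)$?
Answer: $-4185$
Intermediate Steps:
$V = 4$ ($V = 12 \cdot \frac{1}{3} = 4$)
$K{\left(q,l \right)} = -5 + 4 l$
$K{\left(9,- 2 \left(-1 - 3\right) \right)} \left(-18 - 137\right) = \left(-5 + 4 \left(- 2 \left(-1 - 3\right)\right)\right) \left(-18 - 137\right) = \left(-5 + 4 \left(\left(-2\right) \left(-4\right)\right)\right) \left(-155\right) = \left(-5 + 4 \cdot 8\right) \left(-155\right) = \left(-5 + 32\right) \left(-155\right) = 27 \left(-155\right) = -4185$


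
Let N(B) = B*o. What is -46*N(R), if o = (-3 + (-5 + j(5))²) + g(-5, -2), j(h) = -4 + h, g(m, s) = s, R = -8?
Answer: 4048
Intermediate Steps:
o = 11 (o = (-3 + (-5 + (-4 + 5))²) - 2 = (-3 + (-5 + 1)²) - 2 = (-3 + (-4)²) - 2 = (-3 + 16) - 2 = 13 - 2 = 11)
N(B) = 11*B (N(B) = B*11 = 11*B)
-46*N(R) = -506*(-8) = -46*(-88) = 4048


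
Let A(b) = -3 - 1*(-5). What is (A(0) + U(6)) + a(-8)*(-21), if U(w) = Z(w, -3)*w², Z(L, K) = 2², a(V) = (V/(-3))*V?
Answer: 594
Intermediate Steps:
A(b) = 2 (A(b) = -3 + 5 = 2)
a(V) = -V²/3 (a(V) = (V*(-⅓))*V = (-V/3)*V = -V²/3)
Z(L, K) = 4
U(w) = 4*w²
(A(0) + U(6)) + a(-8)*(-21) = (2 + 4*6²) - ⅓*(-8)²*(-21) = (2 + 4*36) - ⅓*64*(-21) = (2 + 144) - 64/3*(-21) = 146 + 448 = 594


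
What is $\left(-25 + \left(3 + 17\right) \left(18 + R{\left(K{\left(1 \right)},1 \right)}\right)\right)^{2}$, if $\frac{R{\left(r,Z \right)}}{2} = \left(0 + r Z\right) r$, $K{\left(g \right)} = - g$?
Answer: $140625$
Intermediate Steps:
$R{\left(r,Z \right)} = 2 Z r^{2}$ ($R{\left(r,Z \right)} = 2 \left(0 + r Z\right) r = 2 \left(0 + Z r\right) r = 2 Z r r = 2 Z r^{2}$)
$\left(-25 + \left(3 + 17\right) \left(18 + R{\left(K{\left(1 \right)},1 \right)}\right)\right)^{2} = \left(-25 + \left(3 + 17\right) \left(18 + 2 \cdot 1 \left(\left(-1\right) 1\right)^{2}\right)\right)^{2} = \left(-25 + 20 \left(18 + 2 \cdot 1 \left(-1\right)^{2}\right)\right)^{2} = \left(-25 + 20 \left(18 + 2 \cdot 1 \cdot 1\right)\right)^{2} = \left(-25 + 20 \left(18 + 2\right)\right)^{2} = \left(-25 + 20 \cdot 20\right)^{2} = \left(-25 + 400\right)^{2} = 375^{2} = 140625$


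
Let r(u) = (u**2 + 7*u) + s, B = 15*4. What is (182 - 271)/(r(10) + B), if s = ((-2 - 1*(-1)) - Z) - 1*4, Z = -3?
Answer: -89/228 ≈ -0.39035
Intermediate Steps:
B = 60
s = -2 (s = ((-2 - 1*(-1)) - 1*(-3)) - 1*4 = ((-2 + 1) + 3) - 4 = (-1 + 3) - 4 = 2 - 4 = -2)
r(u) = -2 + u**2 + 7*u (r(u) = (u**2 + 7*u) - 2 = -2 + u**2 + 7*u)
(182 - 271)/(r(10) + B) = (182 - 271)/((-2 + 10**2 + 7*10) + 60) = -89/((-2 + 100 + 70) + 60) = -89/(168 + 60) = -89/228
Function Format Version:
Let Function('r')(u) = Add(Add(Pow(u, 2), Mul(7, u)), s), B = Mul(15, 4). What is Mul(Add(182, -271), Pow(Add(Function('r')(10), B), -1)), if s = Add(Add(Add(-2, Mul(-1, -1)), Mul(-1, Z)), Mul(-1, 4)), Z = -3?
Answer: Rational(-89, 228) ≈ -0.39035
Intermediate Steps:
B = 60
s = -2 (s = Add(Add(Add(-2, Mul(-1, -1)), Mul(-1, -3)), Mul(-1, 4)) = Add(Add(Add(-2, 1), 3), -4) = Add(Add(-1, 3), -4) = Add(2, -4) = -2)
Function('r')(u) = Add(-2, Pow(u, 2), Mul(7, u)) (Function('r')(u) = Add(Add(Pow(u, 2), Mul(7, u)), -2) = Add(-2, Pow(u, 2), Mul(7, u)))
Mul(Add(182, -271), Pow(Add(Function('r')(10), B), -1)) = Mul(Add(182, -271), Pow(Add(Add(-2, Pow(10, 2), Mul(7, 10)), 60), -1)) = Mul(-89, Pow(Add(Add(-2, 100, 70), 60), -1)) = Mul(-89, Pow(Add(168, 60), -1)) = Mul(-89, Pow(228, -1)) = Mul(-89, Rational(1, 228)) = Rational(-89, 228)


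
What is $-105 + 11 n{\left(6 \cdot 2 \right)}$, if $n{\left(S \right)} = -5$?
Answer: $-160$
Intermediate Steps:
$-105 + 11 n{\left(6 \cdot 2 \right)} = -105 + 11 \left(-5\right) = -105 - 55 = -160$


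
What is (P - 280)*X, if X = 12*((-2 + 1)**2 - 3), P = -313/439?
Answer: 2957592/439 ≈ 6737.1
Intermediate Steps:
P = -313/439 (P = -313*1/439 = -313/439 ≈ -0.71298)
X = -24 (X = 12*((-1)**2 - 3) = 12*(1 - 3) = 12*(-2) = -24)
(P - 280)*X = (-313/439 - 280)*(-24) = -123233/439*(-24) = 2957592/439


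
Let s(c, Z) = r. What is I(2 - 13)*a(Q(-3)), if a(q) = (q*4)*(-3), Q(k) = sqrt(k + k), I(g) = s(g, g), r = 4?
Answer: -48*I*sqrt(6) ≈ -117.58*I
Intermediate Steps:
s(c, Z) = 4
I(g) = 4
Q(k) = sqrt(2)*sqrt(k) (Q(k) = sqrt(2*k) = sqrt(2)*sqrt(k))
a(q) = -12*q (a(q) = (4*q)*(-3) = -12*q)
I(2 - 13)*a(Q(-3)) = 4*(-12*sqrt(2)*sqrt(-3)) = 4*(-12*sqrt(2)*I*sqrt(3)) = 4*(-12*I*sqrt(6)) = -48*I*sqrt(6)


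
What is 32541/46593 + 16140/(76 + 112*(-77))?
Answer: -39487546/33189747 ≈ -1.1898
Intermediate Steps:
32541/46593 + 16140/(76 + 112*(-77)) = 32541*(1/46593) + 16140/(76 - 8624) = 10847/15531 + 16140/(-8548) = 10847/15531 + 16140*(-1/8548) = 10847/15531 - 4035/2137 = -39487546/33189747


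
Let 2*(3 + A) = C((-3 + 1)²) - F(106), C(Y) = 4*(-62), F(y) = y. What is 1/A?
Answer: -1/180 ≈ -0.0055556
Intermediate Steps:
C(Y) = -248
A = -180 (A = -3 + (-248 - 1*106)/2 = -3 + (-248 - 106)/2 = -3 + (½)*(-354) = -3 - 177 = -180)
1/A = 1/(-180) = -1/180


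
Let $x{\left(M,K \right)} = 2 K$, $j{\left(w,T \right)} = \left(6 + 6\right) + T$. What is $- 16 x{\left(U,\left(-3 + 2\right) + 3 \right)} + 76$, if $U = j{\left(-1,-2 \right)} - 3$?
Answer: $12$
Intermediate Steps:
$j{\left(w,T \right)} = 12 + T$
$U = 7$ ($U = \left(12 - 2\right) - 3 = 10 - 3 = 7$)
$- 16 x{\left(U,\left(-3 + 2\right) + 3 \right)} + 76 = - 16 \cdot 2 \left(\left(-3 + 2\right) + 3\right) + 76 = - 16 \cdot 2 \left(-1 + 3\right) + 76 = - 16 \cdot 2 \cdot 2 + 76 = \left(-16\right) 4 + 76 = -64 + 76 = 12$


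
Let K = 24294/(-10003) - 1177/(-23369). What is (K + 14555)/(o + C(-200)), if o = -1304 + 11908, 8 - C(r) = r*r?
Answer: -1700911202215/3434871012258 ≈ -0.49519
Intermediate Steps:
C(r) = 8 - r**2 (C(r) = 8 - r*r = 8 - r**2)
K = -555952955/233760107 (K = 24294*(-1/10003) - 1177*(-1/23369) = -24294/10003 + 1177/23369 = -555952955/233760107 ≈ -2.3783)
o = 10604
(K + 14555)/(o + C(-200)) = (-555952955/233760107 + 14555)/(10604 + (8 - 1*(-200)**2)) = 3401822404430/(233760107*(10604 + (8 - 1*40000))) = 3401822404430/(233760107*(10604 + (8 - 40000))) = 3401822404430/(233760107*(10604 - 39992)) = (3401822404430/233760107)/(-29388) = (3401822404430/233760107)*(-1/29388) = -1700911202215/3434871012258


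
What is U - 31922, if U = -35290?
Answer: -67212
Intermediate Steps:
U - 31922 = -35290 - 31922 = -67212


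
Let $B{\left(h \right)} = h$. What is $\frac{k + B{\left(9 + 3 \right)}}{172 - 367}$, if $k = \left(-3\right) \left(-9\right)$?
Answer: $- \frac{1}{5} \approx -0.2$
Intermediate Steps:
$k = 27$
$\frac{k + B{\left(9 + 3 \right)}}{172 - 367} = \frac{27 + \left(9 + 3\right)}{172 - 367} = \frac{27 + 12}{-195} = 39 \left(- \frac{1}{195}\right) = - \frac{1}{5}$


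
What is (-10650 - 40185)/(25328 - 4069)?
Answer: -50835/21259 ≈ -2.3912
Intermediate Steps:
(-10650 - 40185)/(25328 - 4069) = -50835/21259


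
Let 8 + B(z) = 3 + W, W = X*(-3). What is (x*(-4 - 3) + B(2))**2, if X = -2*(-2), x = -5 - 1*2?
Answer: 1024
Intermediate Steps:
x = -7 (x = -5 - 2 = -7)
X = 4
W = -12 (W = 4*(-3) = -12)
B(z) = -17 (B(z) = -8 + (3 - 12) = -8 - 9 = -17)
(x*(-4 - 3) + B(2))**2 = (-7*(-4 - 3) - 17)**2 = (-7*(-7) - 17)**2 = (49 - 17)**2 = 32**2 = 1024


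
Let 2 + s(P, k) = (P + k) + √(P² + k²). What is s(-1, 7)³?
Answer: 664 + 490*√2 ≈ 1357.0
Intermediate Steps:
s(P, k) = -2 + P + k + √(P² + k²) (s(P, k) = -2 + ((P + k) + √(P² + k²)) = -2 + (P + k + √(P² + k²)) = -2 + P + k + √(P² + k²))
s(-1, 7)³ = (-2 - 1 + 7 + √((-1)² + 7²))³ = (-2 - 1 + 7 + √(1 + 49))³ = (-2 - 1 + 7 + √50)³ = (-2 - 1 + 7 + 5*√2)³ = (4 + 5*√2)³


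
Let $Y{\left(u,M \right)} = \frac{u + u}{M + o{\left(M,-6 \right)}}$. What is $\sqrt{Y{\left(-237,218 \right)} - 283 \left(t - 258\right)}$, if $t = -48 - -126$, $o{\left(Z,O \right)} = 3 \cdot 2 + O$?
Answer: $\frac{\sqrt{605192307}}{109} \approx 225.69$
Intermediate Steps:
$o{\left(Z,O \right)} = 6 + O$
$t = 78$ ($t = -48 + 126 = 78$)
$Y{\left(u,M \right)} = \frac{2 u}{M}$ ($Y{\left(u,M \right)} = \frac{u + u}{M + \left(6 - 6\right)} = \frac{2 u}{M + 0} = \frac{2 u}{M}$)
$\sqrt{Y{\left(-237,218 \right)} - 283 \left(t - 258\right)} = \sqrt{2 \left(-237\right) \frac{1}{218} - 283 \left(78 - 258\right)} = \sqrt{2 \left(-237\right) \frac{1}{218} - -50940} = \sqrt{- \frac{237}{109} + 50940} = \sqrt{\frac{5552223}{109}} = \frac{\sqrt{605192307}}{109}$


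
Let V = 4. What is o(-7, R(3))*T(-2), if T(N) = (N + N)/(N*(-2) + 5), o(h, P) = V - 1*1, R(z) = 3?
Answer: -4/3 ≈ -1.3333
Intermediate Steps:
o(h, P) = 3 (o(h, P) = 4 - 1*1 = 4 - 1 = 3)
T(N) = 2*N/(5 - 2*N) (T(N) = (2*N)/(-2*N + 5) = (2*N)/(5 - 2*N) = 2*N/(5 - 2*N))
o(-7, R(3))*T(-2) = 3*(-2*(-2)/(-5 + 2*(-2))) = 3*(-2*(-2)/(-5 - 4)) = 3*(-2*(-2)/(-9)) = 3*(-2*(-2)*(-1/9)) = 3*(-4/9) = -4/3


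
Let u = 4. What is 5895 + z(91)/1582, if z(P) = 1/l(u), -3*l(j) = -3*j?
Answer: 37303561/6328 ≈ 5895.0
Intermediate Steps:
l(j) = j (l(j) = -(-1)*j = j)
z(P) = ¼ (z(P) = 1/4 = ¼)
5895 + z(91)/1582 = 5895 + (¼)/1582 = 5895 + (¼)*(1/1582) = 5895 + 1/6328 = 37303561/6328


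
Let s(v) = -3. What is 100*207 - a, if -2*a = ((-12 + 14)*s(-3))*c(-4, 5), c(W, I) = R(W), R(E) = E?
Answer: 20712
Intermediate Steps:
c(W, I) = W
a = -12 (a = -(-12 + 14)*(-3)*(-4)/2 = -2*(-3)*(-4)/2 = -(-3)*(-4) = -½*24 = -12)
100*207 - a = 100*207 - 1*(-12) = 20700 + 12 = 20712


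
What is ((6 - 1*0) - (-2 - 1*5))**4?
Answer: 28561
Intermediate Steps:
((6 - 1*0) - (-2 - 1*5))**4 = ((6 + 0) - (-2 - 5))**4 = (6 - 1*(-7))**4 = (6 + 7)**4 = 13**4 = 28561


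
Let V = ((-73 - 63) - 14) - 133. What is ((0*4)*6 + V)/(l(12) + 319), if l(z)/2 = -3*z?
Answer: -283/247 ≈ -1.1457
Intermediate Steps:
l(z) = -6*z (l(z) = 2*(-3*z) = -6*z)
V = -283 (V = (-136 - 14) - 133 = -150 - 133 = -283)
((0*4)*6 + V)/(l(12) + 319) = ((0*4)*6 - 283)/(-6*12 + 319) = (0*6 - 283)/(-72 + 319) = (0 - 283)/247 = -283*1/247 = -283/247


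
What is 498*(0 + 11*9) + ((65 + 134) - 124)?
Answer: 49377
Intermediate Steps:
498*(0 + 11*9) + ((65 + 134) - 124) = 498*(0 + 99) + (199 - 124) = 498*99 + 75 = 49302 + 75 = 49377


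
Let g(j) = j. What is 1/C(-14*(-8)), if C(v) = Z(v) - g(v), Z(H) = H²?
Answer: 1/12432 ≈ 8.0438e-5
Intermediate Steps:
C(v) = v² - v
1/C(-14*(-8)) = 1/((-14*(-8))*(-1 - 14*(-8))) = 1/(112*(-1 + 112)) = 1/(112*111) = 1/12432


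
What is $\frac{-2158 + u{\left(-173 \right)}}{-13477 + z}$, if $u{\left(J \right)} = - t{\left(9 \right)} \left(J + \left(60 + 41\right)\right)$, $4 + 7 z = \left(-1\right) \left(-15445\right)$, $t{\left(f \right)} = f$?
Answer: $\frac{5285}{39449} \approx 0.13397$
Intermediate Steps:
$z = \frac{15441}{7}$ ($z = - \frac{4}{7} + \frac{\left(-1\right) \left(-15445\right)}{7} = - \frac{4}{7} + \frac{1}{7} \cdot 15445 = - \frac{4}{7} + \frac{15445}{7} = \frac{15441}{7} \approx 2205.9$)
$u{\left(J \right)} = -909 - 9 J$ ($u{\left(J \right)} = - 9 \left(J + \left(60 + 41\right)\right) = - 9 \left(J + 101\right) = - 9 \left(101 + J\right) = - (909 + 9 J) = -909 - 9 J$)
$\frac{-2158 + u{\left(-173 \right)}}{-13477 + z} = \frac{-2158 - -648}{-13477 + \frac{15441}{7}} = \frac{-2158 + \left(-909 + 1557\right)}{- \frac{78898}{7}} = \left(-2158 + 648\right) \left(- \frac{7}{78898}\right) = \left(-1510\right) \left(- \frac{7}{78898}\right) = \frac{5285}{39449}$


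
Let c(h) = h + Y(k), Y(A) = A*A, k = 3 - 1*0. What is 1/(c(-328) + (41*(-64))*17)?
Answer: -1/44927 ≈ -2.2258e-5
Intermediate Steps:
k = 3 (k = 3 + 0 = 3)
Y(A) = A²
c(h) = 9 + h (c(h) = h + 3² = h + 9 = 9 + h)
1/(c(-328) + (41*(-64))*17) = 1/((9 - 328) + (41*(-64))*17) = 1/(-319 - 2624*17) = 1/(-319 - 44608) = 1/(-44927) = -1/44927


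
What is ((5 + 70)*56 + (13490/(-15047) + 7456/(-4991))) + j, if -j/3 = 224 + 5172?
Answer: -900473248098/75099577 ≈ -11990.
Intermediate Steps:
j = -16188 (j = -3*(224 + 5172) = -3*5396 = -16188)
((5 + 70)*56 + (13490/(-15047) + 7456/(-4991))) + j = ((5 + 70)*56 + (13490/(-15047) + 7456/(-4991))) - 16188 = (75*56 + (13490*(-1/15047) + 7456*(-1/4991))) - 16188 = (4200 + (-13490/15047 - 7456/4991)) - 16188 = (4200 - 179519022/75099577) - 16188 = 315238704378/75099577 - 16188 = -900473248098/75099577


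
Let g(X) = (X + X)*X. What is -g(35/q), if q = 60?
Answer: -49/72 ≈ -0.68056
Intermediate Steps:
g(X) = 2*X**2 (g(X) = (2*X)*X = 2*X**2)
-g(35/q) = -2*(35/60)**2 = -2*(35*(1/60))**2 = -2*(7/12)**2 = -2*49/144 = -1*49/72 = -49/72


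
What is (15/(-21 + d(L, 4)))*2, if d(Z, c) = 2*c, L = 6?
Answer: -30/13 ≈ -2.3077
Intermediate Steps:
(15/(-21 + d(L, 4)))*2 = (15/(-21 + 2*4))*2 = (15/(-21 + 8))*2 = (15/(-13))*2 = -1/13*15*2 = -15/13*2 = -30/13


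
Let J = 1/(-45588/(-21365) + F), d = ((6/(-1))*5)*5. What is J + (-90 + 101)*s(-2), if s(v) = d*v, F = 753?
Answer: 53240350265/16133433 ≈ 3300.0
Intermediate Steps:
d = -150 (d = ((6*(-1))*5)*5 = -6*5*5 = -30*5 = -150)
s(v) = -150*v
J = 21365/16133433 (J = 1/(-45588/(-21365) + 753) = 1/(-45588*(-1/21365) + 753) = 1/(45588/21365 + 753) = 1/(16133433/21365) = 21365/16133433 ≈ 0.0013243)
J + (-90 + 101)*s(-2) = 21365/16133433 + (-90 + 101)*(-150*(-2)) = 21365/16133433 + 11*300 = 21365/16133433 + 3300 = 53240350265/16133433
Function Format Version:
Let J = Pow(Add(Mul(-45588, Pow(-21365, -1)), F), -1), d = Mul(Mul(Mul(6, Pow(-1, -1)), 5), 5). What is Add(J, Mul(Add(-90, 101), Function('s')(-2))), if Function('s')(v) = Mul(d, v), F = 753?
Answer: Rational(53240350265, 16133433) ≈ 3300.0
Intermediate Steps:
d = -150 (d = Mul(Mul(Mul(6, -1), 5), 5) = Mul(Mul(-6, 5), 5) = Mul(-30, 5) = -150)
Function('s')(v) = Mul(-150, v)
J = Rational(21365, 16133433) (J = Pow(Add(Mul(-45588, Pow(-21365, -1)), 753), -1) = Pow(Add(Mul(-45588, Rational(-1, 21365)), 753), -1) = Pow(Add(Rational(45588, 21365), 753), -1) = Pow(Rational(16133433, 21365), -1) = Rational(21365, 16133433) ≈ 0.0013243)
Add(J, Mul(Add(-90, 101), Function('s')(-2))) = Add(Rational(21365, 16133433), Mul(Add(-90, 101), Mul(-150, -2))) = Add(Rational(21365, 16133433), Mul(11, 300)) = Add(Rational(21365, 16133433), 3300) = Rational(53240350265, 16133433)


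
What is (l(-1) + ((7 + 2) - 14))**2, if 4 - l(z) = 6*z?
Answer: 25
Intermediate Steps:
l(z) = 4 - 6*z
(l(-1) + ((7 + 2) - 14))**2 = ((4 - 6*(-1)) + ((7 + 2) - 14))**2 = ((4 + 6) + (9 - 14))**2 = (10 - 5)**2 = 5**2 = 25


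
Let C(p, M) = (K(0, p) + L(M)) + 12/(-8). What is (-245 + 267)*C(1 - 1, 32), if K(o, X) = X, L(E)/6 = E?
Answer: 4191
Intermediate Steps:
L(E) = 6*E
C(p, M) = -3/2 + p + 6*M (C(p, M) = (p + 6*M) + 12/(-8) = (p + 6*M) + 12*(-⅛) = (p + 6*M) - 3/2 = -3/2 + p + 6*M)
(-245 + 267)*C(1 - 1, 32) = (-245 + 267)*(-3/2 + (1 - 1) + 6*32) = 22*(-3/2 + 0 + 192) = 22*(381/2) = 4191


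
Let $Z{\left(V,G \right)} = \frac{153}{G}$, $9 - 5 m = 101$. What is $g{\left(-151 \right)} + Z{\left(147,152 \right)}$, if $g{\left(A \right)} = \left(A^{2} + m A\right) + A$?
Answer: $\frac{19326349}{760} \approx 25429.0$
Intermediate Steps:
$m = - \frac{92}{5}$ ($m = \frac{9}{5} - \frac{101}{5} = - \frac{92}{5} \approx -18.4$)
$g{\left(A \right)} = A^{2} - \frac{87 A}{5}$ ($g{\left(A \right)} = \left(A^{2} - \frac{92 A}{5}\right) + A = A^{2} - \frac{87 A}{5}$)
$g{\left(-151 \right)} + Z{\left(147,152 \right)} = \frac{1}{5} \left(-151\right) \left(-87 + 5 \left(-151\right)\right) + \frac{153}{152} = \frac{1}{5} \left(-151\right) \left(-87 - 755\right) + 153 \cdot \frac{1}{152} = \frac{1}{5} \left(-151\right) \left(-842\right) + \frac{153}{152} = \frac{127142}{5} + \frac{153}{152} = \frac{19326349}{760}$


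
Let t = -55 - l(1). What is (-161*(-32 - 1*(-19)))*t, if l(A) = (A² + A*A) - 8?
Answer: -102557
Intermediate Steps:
l(A) = -8 + 2*A² (l(A) = (A² + A²) - 8 = 2*A² - 8 = -8 + 2*A²)
t = -49 (t = -55 - (-8 + 2*1²) = -55 - (-8 + 2*1) = -55 - (-8 + 2) = -55 - 1*(-6) = -55 + 6 = -49)
(-161*(-32 - 1*(-19)))*t = -161*(-32 - 1*(-19))*(-49) = -161*(-32 + 19)*(-49) = -161*(-13)*(-49) = 2093*(-49) = -102557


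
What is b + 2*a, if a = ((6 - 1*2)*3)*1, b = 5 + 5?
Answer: 34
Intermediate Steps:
b = 10
a = 12 (a = ((6 - 2)*3)*1 = (4*3)*1 = 12*1 = 12)
b + 2*a = 10 + 2*12 = 10 + 24 = 34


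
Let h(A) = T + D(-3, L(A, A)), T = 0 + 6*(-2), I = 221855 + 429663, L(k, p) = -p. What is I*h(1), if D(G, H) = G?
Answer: -9772770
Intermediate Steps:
I = 651518
T = -12 (T = 0 - 12 = -12)
h(A) = -15 (h(A) = -12 - 3 = -15)
I*h(1) = 651518*(-15) = -9772770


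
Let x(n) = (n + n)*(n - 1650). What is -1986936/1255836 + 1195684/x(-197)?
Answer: 2318913324/38078935927 ≈ 0.060898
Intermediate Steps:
x(n) = 2*n*(-1650 + n) (x(n) = (2*n)*(-1650 + n) = 2*n*(-1650 + n))
-1986936/1255836 + 1195684/x(-197) = -1986936/1255836 + 1195684/((2*(-197)*(-1650 - 197))) = -1986936*1/1255836 + 1195684/((2*(-197)*(-1847))) = -165578/104653 + 1195684/727718 = -165578/104653 + 1195684*(1/727718) = -165578/104653 + 597842/363859 = 2318913324/38078935927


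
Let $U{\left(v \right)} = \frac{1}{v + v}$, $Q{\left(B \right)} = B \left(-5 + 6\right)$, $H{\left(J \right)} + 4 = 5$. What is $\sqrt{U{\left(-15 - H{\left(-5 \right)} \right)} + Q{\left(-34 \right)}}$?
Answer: $\frac{33 i \sqrt{2}}{8} \approx 5.8336 i$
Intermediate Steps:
$H{\left(J \right)} = 1$ ($H{\left(J \right)} = -4 + 5 = 1$)
$Q{\left(B \right)} = B$ ($Q{\left(B \right)} = B 1 = B$)
$U{\left(v \right)} = \frac{1}{2 v}$
$\sqrt{U{\left(-15 - H{\left(-5 \right)} \right)} + Q{\left(-34 \right)}} = \sqrt{\frac{1}{2 \left(-15 - 1\right)} - 34} = \sqrt{\frac{1}{2 \left(-16\right)} - 34} = \sqrt{\frac{1}{2} \left(- \frac{1}{16}\right) - 34} = \sqrt{- \frac{1}{32} - 34} = \sqrt{- \frac{1089}{32}} = \frac{33 i \sqrt{2}}{8}$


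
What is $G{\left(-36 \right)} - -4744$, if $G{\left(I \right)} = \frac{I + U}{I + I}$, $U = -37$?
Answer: $\frac{341641}{72} \approx 4745.0$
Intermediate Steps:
$G{\left(I \right)} = \frac{-37 + I}{2 I}$ ($G{\left(I \right)} = \frac{I - 37}{I + I} = \frac{-37 + I}{2 I}$)
$G{\left(-36 \right)} - -4744 = \frac{-37 - 36}{2 \left(-36\right)} - -4744 = \frac{1}{2} \left(- \frac{1}{36}\right) \left(-73\right) + 4744 = \frac{73}{72} + 4744 = \frac{341641}{72}$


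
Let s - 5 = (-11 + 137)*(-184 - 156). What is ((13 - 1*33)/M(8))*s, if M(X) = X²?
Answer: 214175/16 ≈ 13386.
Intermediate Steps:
s = -42835 (s = 5 + (-11 + 137)*(-184 - 156) = 5 + 126*(-340) = 5 - 42840 = -42835)
((13 - 1*33)/M(8))*s = ((13 - 1*33)/(8²))*(-42835) = ((13 - 33)/64)*(-42835) = -20*1/64*(-42835) = -5/16*(-42835) = 214175/16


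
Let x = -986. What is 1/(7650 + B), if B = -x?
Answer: 1/8636 ≈ 0.00011579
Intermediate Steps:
B = 986 (B = -1*(-986) = 986)
1/(7650 + B) = 1/(7650 + 986) = 1/8636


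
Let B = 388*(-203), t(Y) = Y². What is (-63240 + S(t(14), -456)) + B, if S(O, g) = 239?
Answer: -141765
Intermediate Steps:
B = -78764
(-63240 + S(t(14), -456)) + B = (-63240 + 239) - 78764 = -63001 - 78764 = -141765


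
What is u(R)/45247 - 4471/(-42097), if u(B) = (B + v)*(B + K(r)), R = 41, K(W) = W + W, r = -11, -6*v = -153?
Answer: 510977793/3809525918 ≈ 0.13413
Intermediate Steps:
v = 51/2 (v = -1/6*(-153) = 51/2 ≈ 25.500)
K(W) = 2*W
u(B) = (-22 + B)*(51/2 + B) (u(B) = (B + 51/2)*(B + 2*(-11)) = (51/2 + B)*(B - 22) = (51/2 + B)*(-22 + B) = (-22 + B)*(51/2 + B))
u(R)/45247 - 4471/(-42097) = (-561 + 41**2 + (7/2)*41)/45247 - 4471/(-42097) = (-561 + 1681 + 287/2)*(1/45247) - 4471*(-1/42097) = (2527/2)*(1/45247) + 4471/42097 = 2527/90494 + 4471/42097 = 510977793/3809525918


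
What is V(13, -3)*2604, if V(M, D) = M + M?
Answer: 67704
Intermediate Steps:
V(M, D) = 2*M
V(13, -3)*2604 = (2*13)*2604 = 26*2604 = 67704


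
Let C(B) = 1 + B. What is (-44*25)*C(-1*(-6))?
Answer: -7700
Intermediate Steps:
(-44*25)*C(-1*(-6)) = (-44*25)*(1 - 1*(-6)) = -1100*(1 + 6) = -1100*7 = -7700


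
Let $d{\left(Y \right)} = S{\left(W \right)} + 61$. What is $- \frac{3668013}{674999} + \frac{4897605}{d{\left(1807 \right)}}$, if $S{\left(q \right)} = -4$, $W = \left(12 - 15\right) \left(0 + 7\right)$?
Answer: $\frac{1101889800218}{12824981} \approx 85918.0$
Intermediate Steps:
$W = -21$ ($W = \left(-3\right) 7 = -21$)
$d{\left(Y \right)} = 57$ ($d{\left(Y \right)} = -4 + 61 = 57$)
$- \frac{3668013}{674999} + \frac{4897605}{d{\left(1807 \right)}} = - \frac{3668013}{674999} + \frac{4897605}{57} = \left(-3668013\right) \frac{1}{674999} + 4897605 \cdot \frac{1}{57} = - \frac{3668013}{674999} + \frac{1632535}{19} = \frac{1101889800218}{12824981}$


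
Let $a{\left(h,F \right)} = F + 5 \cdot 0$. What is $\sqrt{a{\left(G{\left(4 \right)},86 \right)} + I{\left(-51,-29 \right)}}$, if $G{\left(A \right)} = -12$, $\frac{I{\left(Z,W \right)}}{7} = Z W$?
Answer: $\sqrt{10439} \approx 102.17$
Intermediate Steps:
$I{\left(Z,W \right)} = 7 W Z$ ($I{\left(Z,W \right)} = 7 Z W = 7 W Z$)
$a{\left(h,F \right)} = F$ ($a{\left(h,F \right)} = F + 0 = F$)
$\sqrt{a{\left(G{\left(4 \right)},86 \right)} + I{\left(-51,-29 \right)}} = \sqrt{86 + 7 \left(-29\right) \left(-51\right)} = \sqrt{86 + 10353} = \sqrt{10439}$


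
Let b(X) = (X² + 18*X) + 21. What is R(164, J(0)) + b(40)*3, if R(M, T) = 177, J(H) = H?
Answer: 7200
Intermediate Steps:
b(X) = 21 + X² + 18*X
R(164, J(0)) + b(40)*3 = 177 + (21 + 40² + 18*40)*3 = 177 + (21 + 1600 + 720)*3 = 177 + 2341*3 = 177 + 7023 = 7200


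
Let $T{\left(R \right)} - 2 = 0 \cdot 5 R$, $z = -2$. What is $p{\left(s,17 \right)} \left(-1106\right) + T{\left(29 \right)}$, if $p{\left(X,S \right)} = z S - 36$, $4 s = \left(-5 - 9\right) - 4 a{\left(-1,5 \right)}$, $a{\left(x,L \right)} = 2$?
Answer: $77422$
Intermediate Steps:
$T{\left(R \right)} = 2$ ($T{\left(R \right)} = 2 + 0 \cdot 5 R = 2 + 0 R = 2 + 0 = 2$)
$s = - \frac{11}{2}$ ($s = \frac{\left(-5 - 9\right) - 8}{4} = \frac{-14 - 8}{4} = \frac{1}{4} \left(-22\right) = - \frac{11}{2} \approx -5.5$)
$p{\left(X,S \right)} = -36 - 2 S$ ($p{\left(X,S \right)} = - 2 S - 36 = -36 - 2 S$)
$p{\left(s,17 \right)} \left(-1106\right) + T{\left(29 \right)} = \left(-36 - 34\right) \left(-1106\right) + 2 = \left(-70\right) \left(-1106\right) + 2 = 77420 + 2 = 77422$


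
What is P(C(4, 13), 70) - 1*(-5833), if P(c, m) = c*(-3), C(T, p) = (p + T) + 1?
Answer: 5779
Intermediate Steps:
C(T, p) = 1 + T + p (C(T, p) = (T + p) + 1 = 1 + T + p)
P(c, m) = -3*c
P(C(4, 13), 70) - 1*(-5833) = -3*(1 + 4 + 13) - 1*(-5833) = -3*18 + 5833 = -54 + 5833 = 5779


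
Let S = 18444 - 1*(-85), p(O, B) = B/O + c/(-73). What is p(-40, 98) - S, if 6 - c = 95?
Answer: -27054137/1460 ≈ -18530.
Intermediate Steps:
c = -89 (c = 6 - 1*95 = 6 - 95 = -89)
p(O, B) = 89/73 + B/O (p(O, B) = B/O - 89/(-73) = B/O - 89*(-1/73) = B/O + 89/73 = 89/73 + B/O)
S = 18529 (S = 18444 + 85 = 18529)
p(-40, 98) - S = (89/73 + 98/(-40)) - 1*18529 = (89/73 + 98*(-1/40)) - 18529 = (89/73 - 49/20) - 18529 = -1797/1460 - 18529 = -27054137/1460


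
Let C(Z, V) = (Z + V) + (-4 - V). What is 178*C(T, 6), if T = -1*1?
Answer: -890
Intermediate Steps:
T = -1
C(Z, V) = -4 + Z (C(Z, V) = (V + Z) + (-4 - V) = -4 + Z)
178*C(T, 6) = 178*(-4 - 1) = 178*(-5) = -890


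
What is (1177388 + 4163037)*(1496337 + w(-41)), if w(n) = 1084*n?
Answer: 7753725674525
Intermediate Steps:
(1177388 + 4163037)*(1496337 + w(-41)) = (1177388 + 4163037)*(1496337 + 1084*(-41)) = 5340425*(1496337 - 44444) = 5340425*1451893 = 7753725674525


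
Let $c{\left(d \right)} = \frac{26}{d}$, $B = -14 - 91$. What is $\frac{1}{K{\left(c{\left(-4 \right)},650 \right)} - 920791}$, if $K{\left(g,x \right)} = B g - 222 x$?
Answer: $- \frac{2}{2128817} \approx -9.3949 \cdot 10^{-7}$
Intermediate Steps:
$B = -105$ ($B = -14 - 91 = -105$)
$K{\left(g,x \right)} = - 222 x - 105 g$ ($K{\left(g,x \right)} = - 105 g - 222 x = - 222 x - 105 g$)
$\frac{1}{K{\left(c{\left(-4 \right)},650 \right)} - 920791} = \frac{1}{\left(\left(-222\right) 650 - 105 \frac{26}{-4}\right) - 920791} = \frac{1}{\left(-144300 - 105 \cdot 26 \left(- \frac{1}{4}\right)\right) - 920791} = \frac{1}{\left(-144300 - - \frac{1365}{2}\right) - 920791} = \frac{1}{\left(-144300 + \frac{1365}{2}\right) - 920791} = \frac{1}{- \frac{287235}{2} - 920791} = \frac{1}{- \frac{2128817}{2}} = - \frac{2}{2128817}$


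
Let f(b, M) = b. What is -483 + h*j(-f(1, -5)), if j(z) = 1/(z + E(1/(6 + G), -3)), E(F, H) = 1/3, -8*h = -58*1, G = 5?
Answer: -3951/8 ≈ -493.88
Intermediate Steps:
h = 29/4 (h = -(-29)/4 = -1/8*(-58) = 29/4 ≈ 7.2500)
E(F, H) = 1/3
j(z) = 1/(1/3 + z) (j(z) = 1/(z + 1/3) = 1/(1/3 + z))
-483 + h*j(-f(1, -5)) = -483 + 29*(3/(1 + 3*(-1*1)))/4 = -483 + 29*(3/(1 + 3*(-1)))/4 = -483 + 29*(3/(1 - 3))/4 = -483 + 29*(3/(-2))/4 = -483 + 29*(3*(-1/2))/4 = -483 + (29/4)*(-3/2) = -483 - 87/8 = -3951/8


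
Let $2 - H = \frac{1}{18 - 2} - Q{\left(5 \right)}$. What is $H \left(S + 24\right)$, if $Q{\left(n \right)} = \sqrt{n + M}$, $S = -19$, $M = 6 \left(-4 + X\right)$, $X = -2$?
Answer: $\frac{155}{16} + 5 i \sqrt{31} \approx 9.6875 + 27.839 i$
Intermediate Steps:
$M = -36$ ($M = 6 \left(-4 - 2\right) = 6 \left(-6\right) = -36$)
$Q{\left(n \right)} = \sqrt{-36 + n}$ ($Q{\left(n \right)} = \sqrt{n - 36} = \sqrt{-36 + n}$)
$H = \frac{31}{16} + i \sqrt{31}$ ($H = 2 - \left(\frac{1}{18 - 2} - \sqrt{-36 + 5}\right) = 2 - \left(\frac{1}{16} - \sqrt{-31}\right) = 2 - \left(\frac{1}{16} - i \sqrt{31}\right) = \frac{31}{16} + i \sqrt{31} \approx 1.9375 + 5.5678 i$)
$H \left(S + 24\right) = \left(\frac{31}{16} + i \sqrt{31}\right) \left(-19 + 24\right) = \left(\frac{31}{16} + i \sqrt{31}\right) 5 = \frac{155}{16} + 5 i \sqrt{31}$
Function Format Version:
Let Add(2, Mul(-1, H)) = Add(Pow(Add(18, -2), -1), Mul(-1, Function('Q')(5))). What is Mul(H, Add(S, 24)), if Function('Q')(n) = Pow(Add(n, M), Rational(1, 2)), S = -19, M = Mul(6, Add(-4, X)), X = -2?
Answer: Add(Rational(155, 16), Mul(5, I, Pow(31, Rational(1, 2)))) ≈ Add(9.6875, Mul(27.839, I))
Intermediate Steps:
M = -36 (M = Mul(6, Add(-4, -2)) = Mul(6, -6) = -36)
Function('Q')(n) = Pow(Add(-36, n), Rational(1, 2)) (Function('Q')(n) = Pow(Add(n, -36), Rational(1, 2)) = Pow(Add(-36, n), Rational(1, 2)))
H = Add(Rational(31, 16), Mul(I, Pow(31, Rational(1, 2)))) (H = Add(2, Mul(-1, Add(Pow(Add(18, -2), -1), Mul(-1, Pow(Add(-36, 5), Rational(1, 2)))))) = Add(2, Mul(-1, Add(Pow(16, -1), Mul(-1, Pow(-31, Rational(1, 2)))))) = Add(2, Mul(-1, Add(Rational(1, 16), Mul(-1, Mul(I, Pow(31, Rational(1, 2))))))) = Add(2, Mul(-1, Add(Rational(1, 16), Mul(-1, I, Pow(31, Rational(1, 2)))))) = Add(2, Add(Rational(-1, 16), Mul(I, Pow(31, Rational(1, 2))))) = Add(Rational(31, 16), Mul(I, Pow(31, Rational(1, 2)))) ≈ Add(1.9375, Mul(5.5678, I)))
Mul(H, Add(S, 24)) = Mul(Add(Rational(31, 16), Mul(I, Pow(31, Rational(1, 2)))), Add(-19, 24)) = Mul(Add(Rational(31, 16), Mul(I, Pow(31, Rational(1, 2)))), 5) = Add(Rational(155, 16), Mul(5, I, Pow(31, Rational(1, 2))))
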